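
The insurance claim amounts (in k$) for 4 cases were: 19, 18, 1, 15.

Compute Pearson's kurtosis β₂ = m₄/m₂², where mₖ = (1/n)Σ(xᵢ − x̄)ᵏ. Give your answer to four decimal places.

x̄ = 13.2500
Σ(xᵢ − x̄)² = 208.7500 ⇒ m₂ = 52.18750
Σ(xᵢ − x̄)⁴ = 24130.3281 ⇒ m₄ = 6032.58203
m₂² = 2723.53516
β₂ = m₄/m₂² = 6032.58203 / 2723.53516 ≈ 2.2150

2.2150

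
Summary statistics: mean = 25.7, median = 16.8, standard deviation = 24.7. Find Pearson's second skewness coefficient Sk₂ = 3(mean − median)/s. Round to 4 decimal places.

Sk₂ = 3(25.7 − 16.8) / 24.7 = 3 × 8.9000 / 24.7
    = 26.7000 / 24.7 ≈ 1.0810

1.0810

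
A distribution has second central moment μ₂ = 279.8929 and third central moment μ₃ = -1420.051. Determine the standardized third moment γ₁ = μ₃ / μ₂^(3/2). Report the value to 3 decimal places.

σ = √μ₂ = √279.8929 = 16.73000
σ³ = μ₂^(3/2) = 4682.60822
γ₁ = μ₃/σ³ = -1420.051 / 4682.60822 ≈ -0.303

-0.303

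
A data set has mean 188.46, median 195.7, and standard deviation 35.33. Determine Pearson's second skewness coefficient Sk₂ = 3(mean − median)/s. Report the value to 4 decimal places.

-0.6148

Sk₂ = 3(188.46 − 195.7) / 35.33 = 3 × -7.2400 / 35.33
    = -21.7200 / 35.33 ≈ -0.6148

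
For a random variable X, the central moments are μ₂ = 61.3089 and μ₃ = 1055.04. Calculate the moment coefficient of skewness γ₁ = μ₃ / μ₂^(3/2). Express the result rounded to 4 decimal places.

2.1978

σ = √μ₂ = √61.3089 = 7.83000
σ³ = μ₂^(3/2) = 480.04869
γ₁ = μ₃/σ³ = 1055.04 / 480.04869 ≈ 2.1978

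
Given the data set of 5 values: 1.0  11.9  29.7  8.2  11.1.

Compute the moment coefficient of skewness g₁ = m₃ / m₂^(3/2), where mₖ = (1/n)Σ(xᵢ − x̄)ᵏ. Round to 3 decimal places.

0.858

x̄ = (1.0 + 11.9 + 29.7 + 8.2 + 11.1) / 5 = 12.3800
deviations (xᵢ − x̄): -11.3800, -0.4800, 17.3200, -4.1800, -1.2800
Σ(xᵢ − x̄)² = 448.8280 ⇒ m₂ = 448.8280/5 = 89.76560
Σ(xᵢ − x̄)³ = 3646.6927 ⇒ m₃ = 3646.6927/5 = 729.33854
m₂^(3/2) = 89.76560^(1.5) = 850.48157
g₁ = m₃ / m₂^(3/2) = 729.33854 / 850.48157 ≈ 0.858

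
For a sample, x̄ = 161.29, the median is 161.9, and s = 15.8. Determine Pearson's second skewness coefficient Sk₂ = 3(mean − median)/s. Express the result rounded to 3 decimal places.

Sk₂ = 3(161.29 − 161.9) / 15.8 = 3 × -0.6100 / 15.8
    = -1.8300 / 15.8 ≈ -0.116

-0.116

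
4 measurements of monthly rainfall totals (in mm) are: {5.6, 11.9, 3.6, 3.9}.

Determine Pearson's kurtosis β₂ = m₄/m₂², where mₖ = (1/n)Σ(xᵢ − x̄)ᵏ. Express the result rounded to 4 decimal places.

2.1816

x̄ = 6.2500
Σ(xᵢ − x̄)² = 44.8900 ⇒ m₂ = 11.22250
Σ(xᵢ − x̄)⁴ = 1099.0380 ⇒ m₄ = 274.75951
m₂² = 125.94451
β₂ = m₄/m₂² = 274.75951 / 125.94451 ≈ 2.1816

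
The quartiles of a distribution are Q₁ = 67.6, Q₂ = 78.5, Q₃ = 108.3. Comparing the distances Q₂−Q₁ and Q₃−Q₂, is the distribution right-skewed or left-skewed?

Q₂ − Q₁ = 10.9;  Q₃ − Q₂ = 29.8
Q₃ − Q₂ > Q₂ − Q₁ ⇒ the upper half is more spread out ⇒ right-skewed.

right-skewed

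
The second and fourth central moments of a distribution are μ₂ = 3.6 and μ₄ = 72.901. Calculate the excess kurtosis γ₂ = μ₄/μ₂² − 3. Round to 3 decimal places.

2.625

μ₂² = 3.6² = 12.96000
μ₄/μ₂² = 72.901 / 12.96000 = 5.62508
γ₂ = 5.62508 − 3 ≈ 2.625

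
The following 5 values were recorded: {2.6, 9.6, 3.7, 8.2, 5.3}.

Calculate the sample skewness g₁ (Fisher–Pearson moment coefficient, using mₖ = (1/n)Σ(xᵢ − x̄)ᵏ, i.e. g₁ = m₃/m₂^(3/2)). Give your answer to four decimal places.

x̄ = (2.6 + 9.6 + 3.7 + 8.2 + 5.3) / 5 = 5.8800
deviations (xᵢ − x̄): -3.2800, 3.7200, -2.1800, 2.3200, -0.5800
Σ(xᵢ − x̄)² = 35.0680 ⇒ m₂ = 35.0680/5 = 7.01360
Σ(xᵢ − x̄)³ = 18.1231 ⇒ m₃ = 18.1231/5 = 3.62462
m₂^(3/2) = 7.01360^(1.5) = 18.57426
g₁ = m₃ / m₂^(3/2) = 3.62462 / 18.57426 ≈ 0.1951

0.1951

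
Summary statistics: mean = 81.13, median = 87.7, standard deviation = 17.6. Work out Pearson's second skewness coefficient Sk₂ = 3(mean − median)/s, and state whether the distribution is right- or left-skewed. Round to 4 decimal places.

-1.1199, left-skewed

Sk₂ = 3(81.13 − 87.7) / 17.6 = 3 × -6.5700 / 17.6
    = -19.7100 / 17.6 ≈ -1.1199
Sk₂ < 0 ⇒ mean < median ⇒ left-skewed (negative skew).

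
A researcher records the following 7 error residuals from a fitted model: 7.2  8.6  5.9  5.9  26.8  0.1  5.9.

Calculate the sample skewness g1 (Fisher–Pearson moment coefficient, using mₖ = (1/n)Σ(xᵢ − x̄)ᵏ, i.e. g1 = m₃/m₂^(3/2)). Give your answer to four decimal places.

1.5923

x̄ = (7.2 + 8.6 + 5.9 + 5.9 + 26.8 + 0.1 + 5.9) / 7 = 8.6286
deviations (xᵢ − x̄): -1.4286, -0.0286, -2.7286, -2.7286, 18.1714, -8.5286, -2.7286
Σ(xᵢ − x̄)² = 427.3143 ⇒ m₂ = 427.3143/7 = 61.04490
Σ(xᵢ − x̄)³ = 5316.0229 ⇒ m₃ = 5316.0229/7 = 759.43184
m₂^(3/2) = 61.04490^(1.5) = 476.95132
g1 = m₃ / m₂^(3/2) = 759.43184 / 476.95132 ≈ 1.5923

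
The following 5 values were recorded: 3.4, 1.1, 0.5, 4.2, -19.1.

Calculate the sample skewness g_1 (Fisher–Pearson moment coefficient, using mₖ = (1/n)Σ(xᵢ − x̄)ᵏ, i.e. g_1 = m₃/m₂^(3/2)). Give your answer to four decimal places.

x̄ = (3.4 + 1.1 + 0.5 + 4.2 - 19.1) / 5 = -1.9800
deviations (xᵢ − x̄): 5.3800, 3.0800, 2.4800, 6.1800, -17.1200
Σ(xᵢ − x̄)² = 375.8680 ⇒ m₂ = 375.8680/5 = 75.17360
Σ(xᵢ − x̄)³ = -4581.5551 ⇒ m₃ = -4581.5551/5 = -916.31102
m₂^(3/2) = 75.17360^(1.5) = 651.77549
g_1 = m₃ / m₂^(3/2) = -916.31102 / 651.77549 ≈ -1.4059

-1.4059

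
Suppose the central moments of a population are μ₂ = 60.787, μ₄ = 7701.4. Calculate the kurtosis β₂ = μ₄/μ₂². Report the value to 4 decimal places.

μ₂² = 60.787² = 3695.05937
μ₄/μ₂² = 7701.4 / 3695.05937 = 2.08424
β₂ ≈ 2.0842

2.0842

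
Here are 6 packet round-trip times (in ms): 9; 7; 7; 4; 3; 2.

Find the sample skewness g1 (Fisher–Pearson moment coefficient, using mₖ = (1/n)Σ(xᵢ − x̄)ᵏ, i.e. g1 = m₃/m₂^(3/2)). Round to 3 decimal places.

x̄ = (9 + 7 + 7 + 4 + 3 + 2) / 6 = 5.3333
deviations (xᵢ − x̄): 3.6667, 1.6667, 1.6667, -1.3333, -2.3333, -3.3333
Σ(xᵢ − x̄)² = 37.3333 ⇒ m₂ = 37.3333/6 = 6.22222
Σ(xᵢ − x̄)³ = 6.4444 ⇒ m₃ = 6.4444/6 = 1.07407
m₂^(3/2) = 6.22222^(1.5) = 15.52095
g1 = m₃ / m₂^(3/2) = 1.07407 / 15.52095 ≈ 0.069

0.069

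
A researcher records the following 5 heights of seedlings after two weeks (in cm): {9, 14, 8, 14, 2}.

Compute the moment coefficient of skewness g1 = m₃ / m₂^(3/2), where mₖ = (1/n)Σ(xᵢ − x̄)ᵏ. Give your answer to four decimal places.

x̄ = (9 + 14 + 8 + 14 + 2) / 5 = 9.4000
deviations (xᵢ − x̄): -0.4000, 4.6000, -1.4000, 4.6000, -7.4000
Σ(xᵢ − x̄)² = 99.2000 ⇒ m₂ = 99.2000/5 = 19.84000
Σ(xᵢ − x̄)³ = -213.3600 ⇒ m₃ = -213.3600/5 = -42.67200
m₂^(3/2) = 19.84000^(1.5) = 88.37156
g1 = m₃ / m₂^(3/2) = -42.67200 / 88.37156 ≈ -0.4829

-0.4829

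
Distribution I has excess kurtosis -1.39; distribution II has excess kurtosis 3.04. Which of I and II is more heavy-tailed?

II

Higher excess kurtosis ⇒ heavier tails relative to the normal distribution.
-1.39 vs 3.04: the larger is 3.04, so II has heavier tails. (II is leptokurtic — heavier-than-normal tails; the other is platykurtic.)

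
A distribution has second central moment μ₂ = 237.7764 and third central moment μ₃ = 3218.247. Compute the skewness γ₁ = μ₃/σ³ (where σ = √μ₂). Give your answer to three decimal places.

0.878

σ = √μ₂ = √237.7764 = 15.42000
σ³ = μ₂^(3/2) = 3666.51209
γ₁ = μ₃/σ³ = 3218.247 / 3666.51209 ≈ 0.878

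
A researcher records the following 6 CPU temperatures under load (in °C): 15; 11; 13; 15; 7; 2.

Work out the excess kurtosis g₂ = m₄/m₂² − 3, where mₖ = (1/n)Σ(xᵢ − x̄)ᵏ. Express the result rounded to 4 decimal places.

x̄ = 10.5000
Σ(xᵢ − x̄)² = 131.5000 ⇒ m₂ = 21.91667
Σ(xᵢ − x̄)⁴ = 6229.3750 ⇒ m₄ = 1038.22917
m₂² = 480.34028
g₂ = m₄/m₂² − 3 = 2.16145 − 3 ≈ -0.8386

-0.8386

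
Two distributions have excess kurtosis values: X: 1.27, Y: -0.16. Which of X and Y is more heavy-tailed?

X

Higher excess kurtosis ⇒ heavier tails relative to the normal distribution.
1.27 vs -0.16: the larger is 1.27, so X has heavier tails. (X is leptokurtic — heavier-than-normal tails; the other is platykurtic.)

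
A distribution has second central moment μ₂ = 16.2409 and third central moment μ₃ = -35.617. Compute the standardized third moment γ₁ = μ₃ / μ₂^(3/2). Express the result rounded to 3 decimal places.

σ = √μ₂ = √16.2409 = 4.03000
σ³ = μ₂^(3/2) = 65.45083
γ₁ = μ₃/σ³ = -35.617 / 65.45083 ≈ -0.544

-0.544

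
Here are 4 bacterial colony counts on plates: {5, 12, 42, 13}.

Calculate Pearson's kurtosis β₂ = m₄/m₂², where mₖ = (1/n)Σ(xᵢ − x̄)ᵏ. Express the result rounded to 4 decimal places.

2.2305

x̄ = 18.0000
Σ(xᵢ − x̄)² = 806.0000 ⇒ m₂ = 201.50000
Σ(xᵢ − x̄)⁴ = 362258.0000 ⇒ m₄ = 90564.50000
m₂² = 40602.25000
β₂ = m₄/m₂² = 90564.50000 / 40602.25000 ≈ 2.2305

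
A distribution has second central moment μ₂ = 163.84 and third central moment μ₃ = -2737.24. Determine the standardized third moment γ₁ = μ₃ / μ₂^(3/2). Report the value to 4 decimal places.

-1.3052

σ = √μ₂ = √163.84 = 12.80000
σ³ = μ₂^(3/2) = 2097.15200
γ₁ = μ₃/σ³ = -2737.24 / 2097.15200 ≈ -1.3052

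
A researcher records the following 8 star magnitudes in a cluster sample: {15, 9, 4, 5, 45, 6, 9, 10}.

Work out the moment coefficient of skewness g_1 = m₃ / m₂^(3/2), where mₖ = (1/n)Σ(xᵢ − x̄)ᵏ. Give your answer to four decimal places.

1.9859

x̄ = (15 + 9 + 4 + 5 + 45 + 6 + 9 + 10) / 8 = 12.8750
deviations (xᵢ − x̄): 2.1250, -3.8750, -8.8750, -7.8750, 32.1250, -6.8750, -3.8750, -2.8750
Σ(xᵢ − x̄)² = 1262.8750 ⇒ m₂ = 1262.8750/8 = 157.85938
Σ(xᵢ − x̄)³ = 31510.5938 ⇒ m₃ = 31510.5938/8 = 3938.82422
m₂^(3/2) = 157.85938^(1.5) = 1983.37835
g_1 = m₃ / m₂^(3/2) = 3938.82422 / 1983.37835 ≈ 1.9859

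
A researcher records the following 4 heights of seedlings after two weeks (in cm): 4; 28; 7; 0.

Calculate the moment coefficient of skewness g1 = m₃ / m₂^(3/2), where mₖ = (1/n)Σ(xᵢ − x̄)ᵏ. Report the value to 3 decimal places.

0.974

x̄ = (4 + 28 + 7 + 0) / 4 = 9.7500
deviations (xᵢ − x̄): -5.7500, 18.2500, -2.7500, -9.7500
Σ(xᵢ − x̄)² = 468.7500 ⇒ m₂ = 468.7500/4 = 117.18750
Σ(xᵢ − x̄)³ = 4940.6250 ⇒ m₃ = 4940.6250/4 = 1235.15625
m₂^(3/2) = 117.18750^(1.5) = 1268.59190
g1 = m₃ / m₂^(3/2) = 1235.15625 / 1268.59190 ≈ 0.974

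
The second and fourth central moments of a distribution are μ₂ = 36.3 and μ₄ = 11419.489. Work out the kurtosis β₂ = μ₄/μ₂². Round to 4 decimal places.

μ₂² = 36.3² = 1317.69000
μ₄/μ₂² = 11419.489 / 1317.69000 = 8.66629
β₂ ≈ 8.6663

8.6663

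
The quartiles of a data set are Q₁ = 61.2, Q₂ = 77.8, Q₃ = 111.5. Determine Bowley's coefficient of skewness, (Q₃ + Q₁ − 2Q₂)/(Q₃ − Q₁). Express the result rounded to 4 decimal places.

numerator: Q₃ + Q₁ − 2Q₂ = 111.5 + 61.2 − 2×77.8 = 17.1000
denominator: Q₃ − Q₁ = 111.5 − 61.2 = 50.3000
Bowley skewness = 17.1000 / 50.3000 ≈ 0.3400

0.3400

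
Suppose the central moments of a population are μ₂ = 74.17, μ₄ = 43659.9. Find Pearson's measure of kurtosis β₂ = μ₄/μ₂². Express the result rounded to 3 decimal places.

μ₂² = 74.17² = 5501.18890
μ₄/μ₂² = 43659.9 / 5501.18890 = 7.93645
β₂ ≈ 7.936

7.936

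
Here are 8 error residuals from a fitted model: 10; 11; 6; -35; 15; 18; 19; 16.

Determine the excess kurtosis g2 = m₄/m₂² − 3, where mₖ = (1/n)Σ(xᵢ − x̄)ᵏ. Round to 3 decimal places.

2.466

x̄ = 7.5000
Σ(xᵢ − x̄)² = 2198.0000 ⇒ m₂ = 274.75000
Σ(xᵢ − x̄)⁴ = 3300762.5000 ⇒ m₄ = 412595.31250
m₂² = 75487.56250
g2 = m₄/m₂² − 3 = 5.46574 − 3 ≈ 2.466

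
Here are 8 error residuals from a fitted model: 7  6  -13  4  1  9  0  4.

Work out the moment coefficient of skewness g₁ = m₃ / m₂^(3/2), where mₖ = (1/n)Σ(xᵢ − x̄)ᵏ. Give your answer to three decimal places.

-1.471

x̄ = (7 + 6 - 13 + 4 + 1 + 9 + 0 + 4) / 8 = 2.2500
deviations (xᵢ − x̄): 4.7500, 3.7500, -15.2500, 1.7500, -1.2500, 6.7500, -2.2500, 1.7500
Σ(xᵢ − x̄)² = 327.5000 ⇒ m₂ = 327.5000/8 = 40.93750
Σ(xᵢ − x̄)³ = -3081.7500 ⇒ m₃ = -3081.7500/8 = -385.21875
m₂^(3/2) = 40.93750^(1.5) = 261.92803
g₁ = m₃ / m₂^(3/2) = -385.21875 / 261.92803 ≈ -1.471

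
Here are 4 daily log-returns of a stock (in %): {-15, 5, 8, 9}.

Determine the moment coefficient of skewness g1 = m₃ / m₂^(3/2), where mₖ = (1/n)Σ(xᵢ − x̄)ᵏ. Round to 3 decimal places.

-1.079

x̄ = (-15 + 5 + 8 + 9) / 4 = 1.7500
deviations (xᵢ − x̄): -16.7500, 3.2500, 6.2500, 7.2500
Σ(xᵢ − x̄)² = 382.7500 ⇒ m₂ = 382.7500/4 = 95.68750
Σ(xᵢ − x̄)³ = -4039.8750 ⇒ m₃ = -4039.8750/4 = -1009.96875
m₂^(3/2) = 95.68750^(1.5) = 936.01501
g1 = m₃ / m₂^(3/2) = -1009.96875 / 936.01501 ≈ -1.079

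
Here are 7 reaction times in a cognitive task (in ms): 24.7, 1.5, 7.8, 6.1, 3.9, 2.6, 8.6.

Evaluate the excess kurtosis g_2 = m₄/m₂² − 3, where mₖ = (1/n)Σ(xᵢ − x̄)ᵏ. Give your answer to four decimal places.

x̄ = 7.8857
Σ(xᵢ − x̄)² = 371.0286 ⇒ m₂ = 53.00408
Σ(xᵢ − x̄)⁴ = 82636.8721 ⇒ m₄ = 11805.26744
m₂² = 2809.43267
g_2 = m₄/m₂² − 3 = 4.20201 − 3 ≈ 1.2020

1.2020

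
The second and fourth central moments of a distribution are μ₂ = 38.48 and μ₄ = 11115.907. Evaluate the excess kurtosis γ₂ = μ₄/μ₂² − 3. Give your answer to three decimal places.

μ₂² = 38.48² = 1480.71040
μ₄/μ₂² = 11115.907 / 1480.71040 = 7.50714
γ₂ = 7.50714 − 3 ≈ 4.507

4.507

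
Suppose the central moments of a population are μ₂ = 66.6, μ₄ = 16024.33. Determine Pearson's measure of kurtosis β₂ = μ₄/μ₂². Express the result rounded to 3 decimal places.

3.613

μ₂² = 66.6² = 4435.56000
μ₄/μ₂² = 16024.33 / 4435.56000 = 3.61270
β₂ ≈ 3.613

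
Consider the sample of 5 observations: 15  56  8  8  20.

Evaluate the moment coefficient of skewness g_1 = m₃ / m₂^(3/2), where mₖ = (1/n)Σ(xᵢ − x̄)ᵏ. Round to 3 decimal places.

1.271

x̄ = (15 + 56 + 8 + 8 + 20) / 5 = 21.4000
deviations (xᵢ − x̄): -6.4000, 34.6000, -13.4000, -13.4000, -1.4000
Σ(xᵢ − x̄)² = 1599.2000 ⇒ m₂ = 1599.2000/5 = 319.84000
Σ(xᵢ − x̄)³ = 36344.6400 ⇒ m₃ = 36344.6400/5 = 7268.92800
m₂^(3/2) = 319.84000^(1.5) = 5720.04131
g_1 = m₃ / m₂^(3/2) = 7268.92800 / 5720.04131 ≈ 1.271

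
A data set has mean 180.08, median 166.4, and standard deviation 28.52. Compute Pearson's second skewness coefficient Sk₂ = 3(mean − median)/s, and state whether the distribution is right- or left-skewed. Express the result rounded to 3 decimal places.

Sk₂ = 3(180.08 − 166.4) / 28.52 = 3 × 13.6800 / 28.52
    = 41.0400 / 28.52 ≈ 1.439
Sk₂ > 0 ⇒ mean > median ⇒ right-skewed (positive skew).

1.439, right-skewed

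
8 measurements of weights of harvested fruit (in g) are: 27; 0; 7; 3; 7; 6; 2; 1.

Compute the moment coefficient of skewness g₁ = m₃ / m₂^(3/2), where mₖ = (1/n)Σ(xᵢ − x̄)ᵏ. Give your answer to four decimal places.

x̄ = (27 + 0 + 7 + 3 + 7 + 6 + 2 + 1) / 8 = 6.6250
deviations (xᵢ − x̄): 20.3750, -6.6250, 0.3750, -3.6250, 0.3750, -0.6250, -4.6250, -5.6250
Σ(xᵢ − x̄)² = 525.8750 ⇒ m₂ = 525.8750/8 = 65.73438
Σ(xᵢ − x̄)³ = 7843.0313 ⇒ m₃ = 7843.0313/8 = 980.37891
m₂^(3/2) = 65.73438^(1.5) = 532.95287
g₁ = m₃ / m₂^(3/2) = 980.37891 / 532.95287 ≈ 1.8395

1.8395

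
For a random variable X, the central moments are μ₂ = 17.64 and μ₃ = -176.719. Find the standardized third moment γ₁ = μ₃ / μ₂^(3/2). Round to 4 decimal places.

-2.3853

σ = √μ₂ = √17.64 = 4.20000
σ³ = μ₂^(3/2) = 74.08800
γ₁ = μ₃/σ³ = -176.719 / 74.08800 ≈ -2.3853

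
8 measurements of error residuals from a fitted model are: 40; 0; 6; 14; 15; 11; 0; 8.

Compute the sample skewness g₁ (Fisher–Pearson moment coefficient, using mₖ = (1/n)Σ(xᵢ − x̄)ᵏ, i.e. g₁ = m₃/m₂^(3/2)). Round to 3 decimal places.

x̄ = (40 + 0 + 6 + 14 + 15 + 11 + 0 + 8) / 8 = 11.7500
deviations (xᵢ − x̄): 28.2500, -11.7500, -5.7500, 2.2500, 3.2500, -0.7500, -11.7500, -3.7500
Σ(xᵢ − x̄)² = 1137.5000 ⇒ m₂ = 1137.5000/8 = 142.18750
Σ(xᵢ − x̄)³ = 19103.2500 ⇒ m₃ = 19103.2500/8 = 2387.90625
m₂^(3/2) = 142.18750^(1.5) = 1695.47788
g₁ = m₃ / m₂^(3/2) = 2387.90625 / 1695.47788 ≈ 1.408

1.408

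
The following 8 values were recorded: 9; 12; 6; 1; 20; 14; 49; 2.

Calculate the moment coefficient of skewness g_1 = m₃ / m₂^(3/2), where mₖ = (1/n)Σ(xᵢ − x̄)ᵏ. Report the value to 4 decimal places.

1.5750

x̄ = (9 + 12 + 6 + 1 + 20 + 14 + 49 + 2) / 8 = 14.1250
deviations (xᵢ − x̄): -5.1250, -2.1250, -8.1250, -13.1250, 5.8750, -0.1250, 34.8750, -12.1250
Σ(xᵢ − x̄)² = 1666.8750 ⇒ m₂ = 1666.8750/8 = 208.35938
Σ(xᵢ − x̄)³ = 37895.9063 ⇒ m₃ = 37895.9063/8 = 4736.98828
m₂^(3/2) = 208.35938^(1.5) = 3007.59649
g_1 = m₃ / m₂^(3/2) = 4736.98828 / 3007.59649 ≈ 1.5750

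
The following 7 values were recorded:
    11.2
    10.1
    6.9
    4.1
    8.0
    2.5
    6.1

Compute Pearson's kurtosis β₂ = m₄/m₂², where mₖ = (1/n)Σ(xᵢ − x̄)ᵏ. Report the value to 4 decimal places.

x̄ = 6.9857
Σ(xᵢ − x̄)² = 57.7286 ⇒ m₂ = 8.24694
Σ(xᵢ − x̄)⁴ = 885.3898 ⇒ m₄ = 126.48425
m₂² = 68.01200
β₂ = m₄/m₂² = 126.48425 / 68.01200 ≈ 1.8597

1.8597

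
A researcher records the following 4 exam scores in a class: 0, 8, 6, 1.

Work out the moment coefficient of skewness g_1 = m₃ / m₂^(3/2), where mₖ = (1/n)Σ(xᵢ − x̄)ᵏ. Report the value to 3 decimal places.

0.098

x̄ = (0 + 8 + 6 + 1) / 4 = 3.7500
deviations (xᵢ − x̄): -3.7500, 4.2500, 2.2500, -2.7500
Σ(xᵢ − x̄)² = 44.7500 ⇒ m₂ = 44.7500/4 = 11.18750
Σ(xᵢ − x̄)³ = 14.6250 ⇒ m₃ = 14.6250/4 = 3.65625
m₂^(3/2) = 11.18750^(1.5) = 37.41964
g_1 = m₃ / m₂^(3/2) = 3.65625 / 37.41964 ≈ 0.098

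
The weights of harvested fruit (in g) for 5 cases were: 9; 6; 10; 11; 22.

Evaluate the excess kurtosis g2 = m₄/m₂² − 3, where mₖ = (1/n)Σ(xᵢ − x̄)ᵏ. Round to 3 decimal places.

x̄ = 11.6000
Σ(xᵢ − x̄)² = 149.2000 ⇒ m₂ = 29.84000
Σ(xᵢ − x̄)⁴ = 12734.4160 ⇒ m₄ = 2546.88320
m₂² = 890.42560
g2 = m₄/m₂² − 3 = 2.86030 − 3 ≈ -0.140

-0.140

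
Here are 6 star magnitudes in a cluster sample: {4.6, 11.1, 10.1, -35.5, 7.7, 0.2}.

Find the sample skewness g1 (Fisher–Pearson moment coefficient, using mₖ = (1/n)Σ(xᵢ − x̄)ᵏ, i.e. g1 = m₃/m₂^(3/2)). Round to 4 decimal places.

-1.5969

x̄ = (4.6 + 11.1 + 10.1 - 35.5 + 7.7 + 0.2) / 6 = -0.3000
deviations (xᵢ − x̄): 4.9000, 11.4000, 10.4000, -35.2000, 8.0000, 0.5000
Σ(xᵢ − x̄)² = 1565.4200 ⇒ m₂ = 1565.4200/6 = 260.90333
Σ(xᵢ − x̄)³ = -40378.0260 ⇒ m₃ = -40378.0260/6 = -6729.67100
m₂^(3/2) = 260.90333^(1.5) = 4214.24171
g1 = m₃ / m₂^(3/2) = -6729.67100 / 4214.24171 ≈ -1.5969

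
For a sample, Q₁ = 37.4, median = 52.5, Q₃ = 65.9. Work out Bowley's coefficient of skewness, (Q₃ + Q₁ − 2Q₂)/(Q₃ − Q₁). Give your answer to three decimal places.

-0.060

numerator: Q₃ + Q₁ − 2Q₂ = 65.9 + 37.4 − 2×52.5 = -1.7000
denominator: Q₃ − Q₁ = 65.9 − 37.4 = 28.5000
Bowley skewness = -1.7000 / 28.5000 ≈ -0.060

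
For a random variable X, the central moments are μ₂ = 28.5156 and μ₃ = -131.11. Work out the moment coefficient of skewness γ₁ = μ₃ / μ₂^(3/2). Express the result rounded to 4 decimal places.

-0.8610

σ = √μ₂ = √28.5156 = 5.34000
σ³ = μ₂^(3/2) = 152.27330
γ₁ = μ₃/σ³ = -131.11 / 152.27330 ≈ -0.8610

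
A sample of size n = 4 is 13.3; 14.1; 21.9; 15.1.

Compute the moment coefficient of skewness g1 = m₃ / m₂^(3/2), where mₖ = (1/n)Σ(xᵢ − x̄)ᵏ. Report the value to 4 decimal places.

1.0361

x̄ = (13.3 + 14.1 + 21.9 + 15.1) / 4 = 16.1000
deviations (xᵢ − x̄): -2.8000, -2.0000, 5.8000, -1.0000
Σ(xᵢ − x̄)² = 46.4800 ⇒ m₂ = 46.4800/4 = 11.62000
Σ(xᵢ − x̄)³ = 164.1600 ⇒ m₃ = 164.1600/4 = 41.04000
m₂^(3/2) = 11.62000^(1.5) = 39.61040
g1 = m₃ / m₂^(3/2) = 41.04000 / 39.61040 ≈ 1.0361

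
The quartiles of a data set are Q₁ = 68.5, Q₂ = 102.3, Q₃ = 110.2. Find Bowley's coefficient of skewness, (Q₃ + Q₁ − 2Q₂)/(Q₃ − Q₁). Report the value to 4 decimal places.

numerator: Q₃ + Q₁ − 2Q₂ = 110.2 + 68.5 − 2×102.3 = -25.9000
denominator: Q₃ − Q₁ = 110.2 − 68.5 = 41.7000
Bowley skewness = -25.9000 / 41.7000 ≈ -0.6211

-0.6211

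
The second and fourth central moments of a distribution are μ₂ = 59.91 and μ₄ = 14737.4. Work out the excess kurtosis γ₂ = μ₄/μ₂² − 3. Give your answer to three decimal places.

μ₂² = 59.91² = 3589.20810
μ₄/μ₂² = 14737.4 / 3589.20810 = 4.10603
γ₂ = 4.10603 − 3 ≈ 1.106

1.106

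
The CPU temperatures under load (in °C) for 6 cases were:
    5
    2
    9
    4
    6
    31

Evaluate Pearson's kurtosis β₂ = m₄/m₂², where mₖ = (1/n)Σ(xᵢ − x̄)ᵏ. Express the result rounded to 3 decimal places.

x̄ = 9.5000
Σ(xᵢ − x̄)² = 581.5000 ⇒ m₂ = 96.91667
Σ(xᵢ − x̄)⁴ = 218314.3750 ⇒ m₄ = 36385.72917
m₂² = 9392.84028
β₂ = m₄/m₂² = 36385.72917 / 9392.84028 ≈ 3.874

3.874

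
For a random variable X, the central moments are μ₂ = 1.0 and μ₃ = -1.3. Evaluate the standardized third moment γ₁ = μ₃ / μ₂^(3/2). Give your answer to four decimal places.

σ = √μ₂ = √1.0 = 1.00000
σ³ = μ₂^(3/2) = 1.00000
γ₁ = μ₃/σ³ = -1.3 / 1.00000 ≈ -1.3000

-1.3000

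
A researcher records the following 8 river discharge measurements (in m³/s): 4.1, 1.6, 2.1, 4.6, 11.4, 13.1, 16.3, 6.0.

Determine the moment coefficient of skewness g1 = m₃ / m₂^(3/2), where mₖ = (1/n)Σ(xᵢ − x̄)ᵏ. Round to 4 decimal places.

x̄ = (4.1 + 1.6 + 2.1 + 4.6 + 11.4 + 13.1 + 16.3 + 6.0) / 8 = 7.4000
deviations (xᵢ − x̄): -3.3000, -5.8000, -5.3000, -2.8000, 4.0000, 5.7000, 8.9000, -1.4000
Σ(xᵢ − x̄)² = 210.1200 ⇒ m₂ = 210.1200/8 = 26.26500
Σ(xᵢ − x̄)³ = 549.5400 ⇒ m₃ = 549.5400/8 = 68.69250
m₂^(3/2) = 26.26500^(1.5) = 134.60652
g1 = m₃ / m₂^(3/2) = 68.69250 / 134.60652 ≈ 0.5103

0.5103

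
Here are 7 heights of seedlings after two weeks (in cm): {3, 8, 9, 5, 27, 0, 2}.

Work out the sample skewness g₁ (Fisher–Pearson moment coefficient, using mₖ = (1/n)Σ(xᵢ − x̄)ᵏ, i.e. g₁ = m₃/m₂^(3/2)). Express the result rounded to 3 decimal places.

1.537

x̄ = (3 + 8 + 9 + 5 + 27 + 0 + 2) / 7 = 7.7143
deviations (xᵢ − x̄): -4.7143, 0.2857, 1.2857, -2.7143, 19.2857, -7.7143, -5.7143
Σ(xᵢ − x̄)² = 495.4286 ⇒ m₂ = 495.4286/7 = 70.77551
Σ(xᵢ − x̄)³ = 6404.8163 ⇒ m₃ = 6404.8163/7 = 914.97376
m₂^(3/2) = 70.77551^(1.5) = 595.42150
g₁ = m₃ / m₂^(3/2) = 914.97376 / 595.42150 ≈ 1.537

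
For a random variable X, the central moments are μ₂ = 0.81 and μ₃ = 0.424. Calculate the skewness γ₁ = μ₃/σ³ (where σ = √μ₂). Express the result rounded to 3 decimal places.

0.582

σ = √μ₂ = √0.81 = 0.90000
σ³ = μ₂^(3/2) = 0.72900
γ₁ = μ₃/σ³ = 0.424 / 0.72900 ≈ 0.582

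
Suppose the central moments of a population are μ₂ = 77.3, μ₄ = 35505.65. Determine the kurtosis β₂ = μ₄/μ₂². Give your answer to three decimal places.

μ₂² = 77.3² = 5975.29000
μ₄/μ₂² = 35505.65 / 5975.29000 = 5.94208
β₂ ≈ 5.942

5.942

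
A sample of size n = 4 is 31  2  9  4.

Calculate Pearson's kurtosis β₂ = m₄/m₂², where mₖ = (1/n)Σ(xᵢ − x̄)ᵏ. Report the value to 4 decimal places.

x̄ = 11.5000
Σ(xᵢ − x̄)² = 533.0000 ⇒ m₂ = 133.25000
Σ(xᵢ − x̄)⁴ = 155938.2500 ⇒ m₄ = 38984.56250
m₂² = 17755.56250
β₂ = m₄/m₂² = 38984.56250 / 17755.56250 ≈ 2.1956

2.1956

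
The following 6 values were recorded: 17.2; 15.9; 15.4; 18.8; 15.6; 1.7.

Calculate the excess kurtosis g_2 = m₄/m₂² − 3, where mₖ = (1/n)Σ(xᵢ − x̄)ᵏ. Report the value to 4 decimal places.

x̄ = 14.1000
Σ(xᵢ − x̄)² = 192.6400 ⇒ m₂ = 32.10667
Σ(xᵢ − x̄)⁴ = 24240.8740 ⇒ m₄ = 4040.14567
m₂² = 1030.83804
g_2 = m₄/m₂² − 3 = 3.91928 − 3 ≈ 0.9193

0.9193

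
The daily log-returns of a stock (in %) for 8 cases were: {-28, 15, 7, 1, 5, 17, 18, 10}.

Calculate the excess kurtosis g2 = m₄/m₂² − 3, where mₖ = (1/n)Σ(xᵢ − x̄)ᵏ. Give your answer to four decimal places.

x̄ = 5.6250
Σ(xᵢ − x̄)² = 1543.8750 ⇒ m₂ = 192.98438
Σ(xᵢ − x̄)⁴ = 1327094.6191 ⇒ m₄ = 165886.82739
m₂² = 37242.96899
g2 = m₄/m₂² − 3 = 4.45418 − 3 ≈ 1.4542

1.4542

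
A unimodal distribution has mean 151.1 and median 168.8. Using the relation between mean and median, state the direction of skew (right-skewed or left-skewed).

mean − median = 151.1 − 168.8 = -17.7
mean < median ⇒ the longer tail is on the left ⇒ left-skewed (negatively skewed).

left-skewed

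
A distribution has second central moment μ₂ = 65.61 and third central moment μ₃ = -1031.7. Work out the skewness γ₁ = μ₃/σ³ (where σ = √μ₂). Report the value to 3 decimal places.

σ = √μ₂ = √65.61 = 8.10000
σ³ = μ₂^(3/2) = 531.44100
γ₁ = μ₃/σ³ = -1031.7 / 531.44100 ≈ -1.941

-1.941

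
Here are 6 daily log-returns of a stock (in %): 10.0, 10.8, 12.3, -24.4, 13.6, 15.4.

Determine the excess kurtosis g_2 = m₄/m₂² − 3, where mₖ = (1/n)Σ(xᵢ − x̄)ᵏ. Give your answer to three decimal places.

x̄ = 6.2833
Σ(xᵢ − x̄)² = 1148.5283 ⇒ m₂ = 191.42139
Σ(xᵢ − x̄)⁴ = 898051.1746 ⇒ m₄ = 149675.19577
m₂² = 36642.14812
g_2 = m₄/m₂² − 3 = 4.08478 − 3 ≈ 1.085

1.085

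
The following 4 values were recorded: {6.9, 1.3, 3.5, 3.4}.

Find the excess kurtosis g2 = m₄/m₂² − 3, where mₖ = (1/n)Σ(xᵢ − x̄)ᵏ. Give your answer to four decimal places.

-0.9508

x̄ = 3.7750
Σ(xᵢ − x̄)² = 16.1075 ⇒ m₂ = 4.02688
Σ(xᵢ − x̄)⁴ = 132.9162 ⇒ m₄ = 33.22905
m₂² = 16.21572
g2 = m₄/m₂² − 3 = 2.04919 − 3 ≈ -0.9508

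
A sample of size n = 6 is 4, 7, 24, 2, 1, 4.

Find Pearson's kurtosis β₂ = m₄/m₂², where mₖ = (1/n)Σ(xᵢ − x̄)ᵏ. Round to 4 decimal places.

x̄ = 7.0000
Σ(xᵢ − x̄)² = 368.0000 ⇒ m₂ = 61.33333
Σ(xᵢ − x̄)⁴ = 85604.0000 ⇒ m₄ = 14267.33333
m₂² = 3761.77778
β₂ = m₄/m₂² = 14267.33333 / 3761.77778 ≈ 3.7927

3.7927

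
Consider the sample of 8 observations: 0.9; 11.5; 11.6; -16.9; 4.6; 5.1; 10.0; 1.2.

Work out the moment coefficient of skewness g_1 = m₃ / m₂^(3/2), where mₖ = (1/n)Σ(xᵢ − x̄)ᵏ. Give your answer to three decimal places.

x̄ = (0.9 + 11.5 + 11.6 - 16.9 + 4.6 + 5.1 + 10.0 + 1.2) / 8 = 3.5000
deviations (xᵢ − x̄): -2.6000, 8.0000, 8.1000, -20.4000, 1.1000, 1.6000, 6.5000, -2.3000
Σ(xᵢ − x̄)² = 603.8400 ⇒ m₂ = 603.8400/8 = 75.48000
Σ(xᵢ − x̄)³ = -7195.9140 ⇒ m₃ = -7195.9140/8 = -899.48925
m₂^(3/2) = 75.48000^(1.5) = 655.76440
g_1 = m₃ / m₂^(3/2) = -899.48925 / 655.76440 ≈ -1.372

-1.372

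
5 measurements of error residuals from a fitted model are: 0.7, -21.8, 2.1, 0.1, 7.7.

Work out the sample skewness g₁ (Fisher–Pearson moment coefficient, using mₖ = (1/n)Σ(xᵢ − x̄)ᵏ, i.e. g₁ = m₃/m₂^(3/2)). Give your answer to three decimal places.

x̄ = (0.7 - 21.8 + 2.1 + 0.1 + 7.7) / 5 = -2.2400
deviations (xᵢ − x̄): 2.9400, -19.5600, 4.3400, 2.3400, 9.9400
Σ(xᵢ − x̄)² = 514.3520 ⇒ m₂ = 514.3520/5 = 102.87040
Σ(xᵢ − x̄)³ = -6381.4514 ⇒ m₃ = -6381.4514/5 = -1276.29029
m₂^(3/2) = 102.87040^(1.5) = 1043.36351
g₁ = m₃ / m₂^(3/2) = -1276.29029 / 1043.36351 ≈ -1.223

-1.223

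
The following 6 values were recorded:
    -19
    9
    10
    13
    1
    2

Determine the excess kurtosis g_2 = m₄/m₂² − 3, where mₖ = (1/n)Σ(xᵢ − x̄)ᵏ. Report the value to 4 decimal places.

x̄ = 2.6667
Σ(xᵢ − x̄)² = 673.3333 ⇒ m₂ = 112.22222
Σ(xᵢ − x̄)⁴ = 236288.4444 ⇒ m₄ = 39381.40741
m₂² = 12593.82716
g_2 = m₄/m₂² − 3 = 3.12704 − 3 ≈ 0.1270

0.1270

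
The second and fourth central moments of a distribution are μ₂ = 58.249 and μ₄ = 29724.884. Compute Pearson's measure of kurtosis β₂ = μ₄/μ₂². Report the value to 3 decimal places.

8.761

μ₂² = 58.249² = 3392.94600
μ₄/μ₂² = 29724.884 / 3392.94600 = 8.76079
β₂ ≈ 8.761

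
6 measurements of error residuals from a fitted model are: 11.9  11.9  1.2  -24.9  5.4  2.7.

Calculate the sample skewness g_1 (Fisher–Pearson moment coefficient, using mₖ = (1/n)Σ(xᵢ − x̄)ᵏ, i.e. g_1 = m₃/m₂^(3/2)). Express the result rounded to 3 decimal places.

x̄ = (11.9 + 11.9 + 1.2 - 24.9 + 5.4 + 2.7) / 6 = 1.3667
deviations (xᵢ − x̄): 10.5333, 10.5333, -0.1667, -26.2667, 4.0333, 1.3333
Σ(xᵢ − x̄)² = 929.9133 ⇒ m₂ = 929.9133/6 = 154.98556
Σ(xᵢ − x̄)³ = -15717.0164 ⇒ m₃ = -15717.0164/6 = -2619.50274
m₂^(3/2) = 154.98556^(1.5) = 1929.46470
g_1 = m₃ / m₂^(3/2) = -2619.50274 / 1929.46470 ≈ -1.358

-1.358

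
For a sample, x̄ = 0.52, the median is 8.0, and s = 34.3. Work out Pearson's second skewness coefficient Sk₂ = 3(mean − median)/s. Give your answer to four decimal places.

-0.6542

Sk₂ = 3(0.52 − 8.0) / 34.3 = 3 × -7.4800 / 34.3
    = -22.4400 / 34.3 ≈ -0.6542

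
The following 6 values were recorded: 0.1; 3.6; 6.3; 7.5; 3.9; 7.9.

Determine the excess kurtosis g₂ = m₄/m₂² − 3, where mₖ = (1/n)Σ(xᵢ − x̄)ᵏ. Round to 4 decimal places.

x̄ = 4.8833
Σ(xᵢ − x̄)² = 43.4483 ⇒ m₂ = 7.24139
Σ(xᵢ − x̄)⁴ = 660.8780 ⇒ m₄ = 110.14634
m₂² = 52.43771
g₂ = m₄/m₂² − 3 = 2.10052 − 3 ≈ -0.8995

-0.8995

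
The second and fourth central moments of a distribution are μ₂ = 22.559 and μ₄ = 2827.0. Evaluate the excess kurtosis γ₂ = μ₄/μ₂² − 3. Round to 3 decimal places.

2.555

μ₂² = 22.559² = 508.90848
μ₄/μ₂² = 2827.0 / 508.90848 = 5.55503
γ₂ = 5.55503 − 3 ≈ 2.555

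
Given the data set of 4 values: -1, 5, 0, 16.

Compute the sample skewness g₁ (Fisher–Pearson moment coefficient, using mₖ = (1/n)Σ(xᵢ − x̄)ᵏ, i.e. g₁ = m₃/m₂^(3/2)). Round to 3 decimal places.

x̄ = (-1 + 5 + 0 + 16) / 4 = 5.0000
deviations (xᵢ − x̄): -6.0000, 0.0000, -5.0000, 11.0000
Σ(xᵢ − x̄)² = 182.0000 ⇒ m₂ = 182.0000/4 = 45.50000
Σ(xᵢ − x̄)³ = 990.0000 ⇒ m₃ = 990.0000/4 = 247.50000
m₂^(3/2) = 45.50000^(1.5) = 306.91428
g₁ = m₃ / m₂^(3/2) = 247.50000 / 306.91428 ≈ 0.806

0.806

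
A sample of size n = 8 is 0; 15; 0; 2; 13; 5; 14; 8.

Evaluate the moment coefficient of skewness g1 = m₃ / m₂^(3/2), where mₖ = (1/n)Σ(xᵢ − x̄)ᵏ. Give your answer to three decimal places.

x̄ = (0 + 15 + 0 + 2 + 13 + 5 + 14 + 8) / 8 = 7.1250
deviations (xᵢ − x̄): -7.1250, 7.8750, -7.1250, -5.1250, 5.8750, -2.1250, 6.8750, 0.8750
Σ(xᵢ − x̄)² = 276.8750 ⇒ m₂ = 276.8750/8 = 34.60938
Σ(xᵢ − x̄)³ = 149.1563 ⇒ m₃ = 149.1563/8 = 18.64453
m₂^(3/2) = 34.60938^(1.5) = 203.60603
g1 = m₃ / m₂^(3/2) = 18.64453 / 203.60603 ≈ 0.092

0.092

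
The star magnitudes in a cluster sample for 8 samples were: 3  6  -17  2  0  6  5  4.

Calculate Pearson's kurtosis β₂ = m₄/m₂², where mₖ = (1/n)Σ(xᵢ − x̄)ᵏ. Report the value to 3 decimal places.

5.337

x̄ = 1.1250
Σ(xᵢ − x̄)² = 404.8750 ⇒ m₂ = 50.60938
Σ(xᵢ − x̄)⁴ = 109360.4629 ⇒ m₄ = 13670.05786
m₂² = 2561.30884
β₂ = m₄/m₂² = 13670.05786 / 2561.30884 ≈ 5.337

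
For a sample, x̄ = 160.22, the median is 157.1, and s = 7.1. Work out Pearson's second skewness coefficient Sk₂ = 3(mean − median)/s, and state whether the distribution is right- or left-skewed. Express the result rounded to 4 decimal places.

Sk₂ = 3(160.22 − 157.1) / 7.1 = 3 × 3.1200 / 7.1
    = 9.3600 / 7.1 ≈ 1.3183
Sk₂ > 0 ⇒ mean > median ⇒ right-skewed (positive skew).

1.3183, right-skewed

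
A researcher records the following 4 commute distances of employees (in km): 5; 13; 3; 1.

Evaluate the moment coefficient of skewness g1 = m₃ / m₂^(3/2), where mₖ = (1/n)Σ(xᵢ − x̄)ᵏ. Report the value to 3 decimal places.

0.833

x̄ = (5 + 13 + 3 + 1) / 4 = 5.5000
deviations (xᵢ − x̄): -0.5000, 7.5000, -2.5000, -4.5000
Σ(xᵢ − x̄)² = 83.0000 ⇒ m₂ = 83.0000/4 = 20.75000
Σ(xᵢ − x̄)³ = 315.0000 ⇒ m₃ = 315.0000/4 = 78.75000
m₂^(3/2) = 20.75000^(1.5) = 94.52075
g1 = m₃ / m₂^(3/2) = 78.75000 / 94.52075 ≈ 0.833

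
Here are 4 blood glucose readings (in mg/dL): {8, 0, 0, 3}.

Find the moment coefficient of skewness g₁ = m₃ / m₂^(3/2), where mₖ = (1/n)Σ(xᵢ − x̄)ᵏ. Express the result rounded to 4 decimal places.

0.7379

x̄ = (8 + 0 + 0 + 3) / 4 = 2.7500
deviations (xᵢ − x̄): 5.2500, -2.7500, -2.7500, 0.2500
Σ(xᵢ − x̄)² = 42.7500 ⇒ m₂ = 42.7500/4 = 10.68750
Σ(xᵢ − x̄)³ = 103.1250 ⇒ m₃ = 103.1250/4 = 25.78125
m₂^(3/2) = 10.68750^(1.5) = 34.93930
g₁ = m₃ / m₂^(3/2) = 25.78125 / 34.93930 ≈ 0.7379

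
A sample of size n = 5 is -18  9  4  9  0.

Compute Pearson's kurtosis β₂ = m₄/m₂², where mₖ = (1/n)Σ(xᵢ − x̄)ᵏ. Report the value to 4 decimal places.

x̄ = 0.8000
Σ(xᵢ − x̄)² = 498.8000 ⇒ m₂ = 99.76000
Σ(xᵢ − x̄)⁴ = 134067.5360 ⇒ m₄ = 26813.50720
m₂² = 9952.05760
β₂ = m₄/m₂² = 26813.50720 / 9952.05760 ≈ 2.6943

2.6943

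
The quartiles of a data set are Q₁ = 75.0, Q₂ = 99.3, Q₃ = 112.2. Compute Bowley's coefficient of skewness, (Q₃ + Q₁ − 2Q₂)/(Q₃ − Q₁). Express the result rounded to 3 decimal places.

numerator: Q₃ + Q₁ − 2Q₂ = 112.2 + 75.0 − 2×99.3 = -11.4000
denominator: Q₃ − Q₁ = 112.2 − 75.0 = 37.2000
Bowley skewness = -11.4000 / 37.2000 ≈ -0.306

-0.306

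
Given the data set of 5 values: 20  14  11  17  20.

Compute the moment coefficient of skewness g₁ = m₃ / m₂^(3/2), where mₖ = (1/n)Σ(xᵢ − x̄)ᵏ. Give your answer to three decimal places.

-0.363

x̄ = (20 + 14 + 11 + 17 + 20) / 5 = 16.4000
deviations (xᵢ − x̄): 3.6000, -2.4000, -5.4000, 0.6000, 3.6000
Σ(xᵢ − x̄)² = 61.2000 ⇒ m₂ = 61.2000/5 = 12.24000
Σ(xᵢ − x̄)³ = -77.7600 ⇒ m₃ = -77.7600/5 = -15.55200
m₂^(3/2) = 12.24000^(1.5) = 42.82251
g₁ = m₃ / m₂^(3/2) = -15.55200 / 42.82251 ≈ -0.363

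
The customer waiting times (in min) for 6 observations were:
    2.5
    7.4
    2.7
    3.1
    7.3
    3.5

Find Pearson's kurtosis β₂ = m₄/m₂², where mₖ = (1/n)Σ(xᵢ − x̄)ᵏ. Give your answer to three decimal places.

x̄ = 4.4167
Σ(xᵢ − x̄)² = 26.4083 ⇒ m₂ = 4.40139
Σ(xᵢ − x̄)⁴ = 174.2224 ⇒ m₄ = 29.03707
m₂² = 19.37222
β₂ = m₄/m₂² = 29.03707 / 19.37222 ≈ 1.499

1.499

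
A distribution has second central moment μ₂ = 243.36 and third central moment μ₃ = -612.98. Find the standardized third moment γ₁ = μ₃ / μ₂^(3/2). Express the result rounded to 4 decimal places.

-0.1615

σ = √μ₂ = √243.36 = 15.60000
σ³ = μ₂^(3/2) = 3796.41600
γ₁ = μ₃/σ³ = -612.98 / 3796.41600 ≈ -0.1615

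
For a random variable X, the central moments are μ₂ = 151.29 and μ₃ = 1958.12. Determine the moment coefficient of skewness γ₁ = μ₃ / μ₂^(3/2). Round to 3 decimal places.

σ = √μ₂ = √151.29 = 12.30000
σ³ = μ₂^(3/2) = 1860.86700
γ₁ = μ₃/σ³ = 1958.12 / 1860.86700 ≈ 1.052

1.052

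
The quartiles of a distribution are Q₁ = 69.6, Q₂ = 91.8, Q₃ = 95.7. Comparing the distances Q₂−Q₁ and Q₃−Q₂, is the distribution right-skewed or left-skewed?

left-skewed

Q₂ − Q₁ = 22.2;  Q₃ − Q₂ = 3.9
Q₂ − Q₁ > Q₃ − Q₂ ⇒ the lower half is more spread out ⇒ left-skewed.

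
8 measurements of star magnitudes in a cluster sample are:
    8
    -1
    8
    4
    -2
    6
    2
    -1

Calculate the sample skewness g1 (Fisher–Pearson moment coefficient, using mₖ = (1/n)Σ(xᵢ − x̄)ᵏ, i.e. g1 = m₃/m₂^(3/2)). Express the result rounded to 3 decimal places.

x̄ = (8 - 1 + 8 + 4 - 2 + 6 + 2 - 1) / 8 = 3.0000
deviations (xᵢ − x̄): 5.0000, -4.0000, 5.0000, 1.0000, -5.0000, 3.0000, -1.0000, -4.0000
Σ(xᵢ − x̄)² = 118.0000 ⇒ m₂ = 118.0000/8 = 14.75000
Σ(xᵢ − x̄)³ = 24.0000 ⇒ m₃ = 24.0000/8 = 3.00000
m₂^(3/2) = 14.75000^(1.5) = 56.64845
g1 = m₃ / m₂^(3/2) = 3.00000 / 56.64845 ≈ 0.053

0.053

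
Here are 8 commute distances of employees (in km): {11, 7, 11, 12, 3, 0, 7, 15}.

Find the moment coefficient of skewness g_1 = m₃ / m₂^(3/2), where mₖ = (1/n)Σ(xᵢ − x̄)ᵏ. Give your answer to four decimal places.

-0.3815

x̄ = (11 + 7 + 11 + 12 + 3 + 0 + 7 + 15) / 8 = 8.2500
deviations (xᵢ − x̄): 2.7500, -1.2500, 2.7500, 3.7500, -5.2500, -8.2500, -1.2500, 6.7500
Σ(xᵢ − x̄)² = 173.5000 ⇒ m₂ = 173.5000/8 = 21.68750
Σ(xᵢ − x̄)³ = -308.2500 ⇒ m₃ = -308.2500/8 = -38.53125
m₂^(3/2) = 21.68750^(1.5) = 100.99834
g_1 = m₃ / m₂^(3/2) = -38.53125 / 100.99834 ≈ -0.3815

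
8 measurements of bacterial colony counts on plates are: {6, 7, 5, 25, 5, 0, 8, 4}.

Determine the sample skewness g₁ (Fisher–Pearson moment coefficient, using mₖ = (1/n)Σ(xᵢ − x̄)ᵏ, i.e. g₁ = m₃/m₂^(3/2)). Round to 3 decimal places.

1.785

x̄ = (6 + 7 + 5 + 25 + 5 + 0 + 8 + 4) / 8 = 7.5000
deviations (xᵢ − x̄): -1.5000, -0.5000, -2.5000, 17.5000, -2.5000, -7.5000, 0.5000, -3.5000
Σ(xᵢ − x̄)² = 390.0000 ⇒ m₂ = 390.0000/8 = 48.75000
Σ(xᵢ − x̄)³ = 4860.0000 ⇒ m₃ = 4860.0000/8 = 607.50000
m₂^(3/2) = 48.75000^(1.5) = 340.37835
g₁ = m₃ / m₂^(3/2) = 607.50000 / 340.37835 ≈ 1.785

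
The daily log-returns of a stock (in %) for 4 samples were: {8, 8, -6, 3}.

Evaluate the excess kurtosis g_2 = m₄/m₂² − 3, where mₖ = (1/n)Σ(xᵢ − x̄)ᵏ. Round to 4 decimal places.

-1.0488

x̄ = 3.2500
Σ(xᵢ − x̄)² = 130.7500 ⇒ m₂ = 32.68750
Σ(xᵢ − x̄)⁴ = 8339.0781 ⇒ m₄ = 2084.76953
m₂² = 1068.47266
g_2 = m₄/m₂² − 3 = 1.95117 − 3 ≈ -1.0488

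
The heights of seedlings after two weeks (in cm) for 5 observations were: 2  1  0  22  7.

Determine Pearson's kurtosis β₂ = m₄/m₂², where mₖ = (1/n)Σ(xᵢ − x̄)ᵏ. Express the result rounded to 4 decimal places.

2.7980

x̄ = 6.4000
Σ(xᵢ − x̄)² = 333.2000 ⇒ m₂ = 66.64000
Σ(xᵢ − x̄)⁴ = 62127.0560 ⇒ m₄ = 12425.41120
m₂² = 4440.88960
β₂ = m₄/m₂² = 12425.41120 / 4440.88960 ≈ 2.7980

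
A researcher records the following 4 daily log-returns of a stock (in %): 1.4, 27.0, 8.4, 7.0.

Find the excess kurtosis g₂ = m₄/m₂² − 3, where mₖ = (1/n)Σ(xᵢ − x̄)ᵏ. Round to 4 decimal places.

x̄ = 10.9500
Σ(xᵢ − x̄)² = 370.9100 ⇒ m₂ = 92.72750
Σ(xᵢ − x̄)⁴ = 74962.6645 ⇒ m₄ = 18740.66613
m₂² = 8598.38926
g₂ = m₄/m₂² − 3 = 2.17956 − 3 ≈ -0.8204

-0.8204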